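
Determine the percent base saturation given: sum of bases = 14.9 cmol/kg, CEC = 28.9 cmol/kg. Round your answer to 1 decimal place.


Step 1: BS = 100 * (sum of bases) / CEC
Step 2: BS = 100 * 14.9 / 28.9
Step 3: BS = 51.6%

51.6


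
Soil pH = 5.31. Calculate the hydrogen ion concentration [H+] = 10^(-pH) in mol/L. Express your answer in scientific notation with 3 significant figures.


Step 1: [H+] = 10^(-pH)
Step 2: [H+] = 10^(-5.31)
Step 3: [H+] = 4.90e-06 mol/L

4.90e-06


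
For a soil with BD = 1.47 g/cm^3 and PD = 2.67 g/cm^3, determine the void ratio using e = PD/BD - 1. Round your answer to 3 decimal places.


Step 1: e = PD / BD - 1
Step 2: e = 2.67 / 1.47 - 1
Step 3: e = 1.81633 - 1
Step 4: e = 0.816

0.816


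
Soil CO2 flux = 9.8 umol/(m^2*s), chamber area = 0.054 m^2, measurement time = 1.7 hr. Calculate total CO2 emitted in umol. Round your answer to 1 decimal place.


Step 1: Convert time to seconds: 1.7 hr * 3600 = 6120.0 s
Step 2: Total = flux * area * time_s
Step 3: Total = 9.8 * 0.054 * 6120.0
Step 4: Total = 3238.7 umol

3238.7


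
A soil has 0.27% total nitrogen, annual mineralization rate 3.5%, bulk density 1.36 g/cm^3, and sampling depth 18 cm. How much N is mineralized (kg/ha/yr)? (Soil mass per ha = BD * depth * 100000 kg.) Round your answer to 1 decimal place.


Step 1: Soil mass per ha = BD * depth * 100000 = 1.36 * 18 * 100000 = 2448000 kg
Step 2: Total N pool = soil mass * N%/100 = 2448000 * 0.27/100 = 6609.6 kg/ha
Step 3: N mineralized = N pool * rate%/100 = 6609.6 * 3.5/100 = 231.3 kg/ha/yr

231.3


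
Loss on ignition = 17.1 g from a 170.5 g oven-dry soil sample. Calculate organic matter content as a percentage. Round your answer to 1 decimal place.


Step 1: OM% = 100 * LOI / sample mass
Step 2: OM = 100 * 17.1 / 170.5
Step 3: OM = 10.0%

10.0


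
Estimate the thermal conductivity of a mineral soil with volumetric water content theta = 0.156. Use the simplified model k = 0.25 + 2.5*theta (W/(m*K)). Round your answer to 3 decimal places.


Step 1: k = 0.25 + 2.5 * theta
Step 2: k = 0.25 + 2.5 * 0.156
Step 3: k = 0.25 + 0.39
Step 4: k = 0.64 W/(m*K)

0.64


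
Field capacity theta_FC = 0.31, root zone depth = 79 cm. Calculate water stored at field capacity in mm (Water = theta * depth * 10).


Step 1: Water (mm) = theta_FC * depth (cm) * 10
Step 2: Water = 0.31 * 79 * 10
Step 3: Water = 244.9 mm

244.9


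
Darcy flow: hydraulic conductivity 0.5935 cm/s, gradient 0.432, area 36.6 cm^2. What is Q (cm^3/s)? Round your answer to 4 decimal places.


Step 1: Apply Darcy's law: Q = K * i * A
Step 2: Q = 0.5935 * 0.432 * 36.6
Step 3: Q = 9.3839 cm^3/s

9.3839


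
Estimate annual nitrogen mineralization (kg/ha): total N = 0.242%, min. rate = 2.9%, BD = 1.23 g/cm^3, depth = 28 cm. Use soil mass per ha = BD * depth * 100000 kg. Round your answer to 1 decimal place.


Step 1: Soil mass per ha = BD * depth * 100000 = 1.23 * 28 * 100000 = 3444000 kg
Step 2: Total N pool = soil mass * N%/100 = 3444000 * 0.242/100 = 8334.48 kg/ha
Step 3: N mineralized = N pool * rate%/100 = 8334.48 * 2.9/100 = 241.7 kg/ha/yr

241.7


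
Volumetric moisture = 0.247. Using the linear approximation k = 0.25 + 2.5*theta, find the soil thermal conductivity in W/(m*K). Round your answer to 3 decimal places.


Step 1: k = 0.25 + 2.5 * theta
Step 2: k = 0.25 + 2.5 * 0.247
Step 3: k = 0.25 + 0.618
Step 4: k = 0.868 W/(m*K)

0.868


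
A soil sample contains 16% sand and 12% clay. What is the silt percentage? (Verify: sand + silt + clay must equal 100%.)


Step 1: sand + silt + clay = 100%
Step 2: silt = 100 - sand - clay
Step 3: silt = 100 - 16 - 12
Step 4: silt = 72%

72


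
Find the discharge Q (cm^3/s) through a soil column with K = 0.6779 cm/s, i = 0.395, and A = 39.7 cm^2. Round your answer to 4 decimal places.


Step 1: Apply Darcy's law: Q = K * i * A
Step 2: Q = 0.6779 * 0.395 * 39.7
Step 3: Q = 10.6305 cm^3/s

10.6305


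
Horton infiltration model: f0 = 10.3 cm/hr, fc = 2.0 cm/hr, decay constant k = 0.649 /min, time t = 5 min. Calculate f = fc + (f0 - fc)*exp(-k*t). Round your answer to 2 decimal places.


Step 1: f = fc + (f0 - fc) * exp(-k * t)
Step 2: exp(-0.649 * 5) = 0.038969
Step 3: f = 2.0 + (10.3 - 2.0) * 0.038969
Step 4: f = 2.0 + 8.3 * 0.038969
Step 5: f = 2.32 cm/hr

2.32


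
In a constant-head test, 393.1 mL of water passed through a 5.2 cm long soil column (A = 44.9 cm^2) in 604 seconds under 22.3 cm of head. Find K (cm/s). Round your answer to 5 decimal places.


Step 1: K = Q * L / (A * t * h)
Step 2: Numerator = 393.1 * 5.2 = 2044.12
Step 3: Denominator = 44.9 * 604 * 22.3 = 604767.08
Step 4: K = 2044.12 / 604767.08 = 0.00338 cm/s

0.00338


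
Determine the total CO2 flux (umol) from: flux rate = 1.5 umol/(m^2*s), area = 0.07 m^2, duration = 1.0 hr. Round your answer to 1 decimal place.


Step 1: Convert time to seconds: 1.0 hr * 3600 = 3600.0 s
Step 2: Total = flux * area * time_s
Step 3: Total = 1.5 * 0.07 * 3600.0
Step 4: Total = 378.0 umol

378.0


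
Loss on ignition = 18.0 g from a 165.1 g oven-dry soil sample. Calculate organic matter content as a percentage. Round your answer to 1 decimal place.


Step 1: OM% = 100 * LOI / sample mass
Step 2: OM = 100 * 18.0 / 165.1
Step 3: OM = 10.9%

10.9


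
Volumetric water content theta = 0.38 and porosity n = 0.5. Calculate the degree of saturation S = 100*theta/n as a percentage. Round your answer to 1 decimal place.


Step 1: S = 100 * theta_v / n
Step 2: S = 100 * 0.38 / 0.5
Step 3: S = 76.0%

76.0


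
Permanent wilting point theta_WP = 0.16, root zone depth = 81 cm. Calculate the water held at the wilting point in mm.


Step 1: Water (mm) = theta_WP * depth * 10
Step 2: Water = 0.16 * 81 * 10
Step 3: Water = 129.6 mm

129.6


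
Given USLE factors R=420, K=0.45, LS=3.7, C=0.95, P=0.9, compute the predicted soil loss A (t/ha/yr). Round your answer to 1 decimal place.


Step 1: A = R * K * LS * C * P
Step 2: R * K = 420 * 0.45 = 189.0
Step 3: (R*K) * LS = 189.0 * 3.7 = 699.3
Step 4: * C * P = 699.3 * 0.95 * 0.9 = 597.9
Step 5: A = 597.9 t/(ha*yr)

597.9


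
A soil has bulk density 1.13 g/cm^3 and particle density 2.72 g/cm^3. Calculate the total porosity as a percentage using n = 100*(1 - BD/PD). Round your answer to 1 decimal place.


Step 1: Formula: n = 100 * (1 - BD / PD)
Step 2: n = 100 * (1 - 1.13 / 2.72)
Step 3: n = 100 * (1 - 0.41544)
Step 4: n = 58.5%

58.5


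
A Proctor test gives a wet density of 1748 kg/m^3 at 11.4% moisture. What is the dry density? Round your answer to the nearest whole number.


Step 1: Dry density = wet density / (1 + w/100)
Step 2: Dry density = 1748 / (1 + 11.4/100)
Step 3: Dry density = 1748 / 1.114
Step 4: Dry density = 1569 kg/m^3

1569


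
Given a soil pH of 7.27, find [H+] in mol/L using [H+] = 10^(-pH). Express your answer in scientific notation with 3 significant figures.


Step 1: [H+] = 10^(-pH)
Step 2: [H+] = 10^(-7.27)
Step 3: [H+] = 5.37e-08 mol/L

5.37e-08


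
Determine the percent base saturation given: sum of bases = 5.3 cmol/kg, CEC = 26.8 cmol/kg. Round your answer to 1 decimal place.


Step 1: BS = 100 * (sum of bases) / CEC
Step 2: BS = 100 * 5.3 / 26.8
Step 3: BS = 19.8%

19.8


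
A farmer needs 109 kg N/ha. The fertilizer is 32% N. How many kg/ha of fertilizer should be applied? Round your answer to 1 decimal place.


Step 1: Fertilizer rate = target N / (N content / 100)
Step 2: Rate = 109 / (32 / 100)
Step 3: Rate = 109 / 0.32
Step 4: Rate = 340.6 kg/ha

340.6


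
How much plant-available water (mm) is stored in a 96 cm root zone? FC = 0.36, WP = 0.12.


Step 1: Available water = (FC - WP) * depth * 10
Step 2: AW = (0.36 - 0.12) * 96 * 10
Step 3: AW = 0.24 * 96 * 10
Step 4: AW = 230.4 mm

230.4


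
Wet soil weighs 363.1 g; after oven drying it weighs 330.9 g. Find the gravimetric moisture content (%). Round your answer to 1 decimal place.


Step 1: Water mass = wet - dry = 363.1 - 330.9 = 32.2 g
Step 2: w = 100 * water mass / dry mass
Step 3: w = 100 * 32.2 / 330.9 = 9.7%

9.7


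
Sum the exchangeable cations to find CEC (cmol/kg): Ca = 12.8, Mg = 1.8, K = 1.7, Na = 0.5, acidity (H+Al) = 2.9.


Step 1: CEC = Ca + Mg + K + Na + (H+Al)
Step 2: CEC = 12.8 + 1.8 + 1.7 + 0.5 + 2.9
Step 3: CEC = 19.7 cmol/kg

19.7


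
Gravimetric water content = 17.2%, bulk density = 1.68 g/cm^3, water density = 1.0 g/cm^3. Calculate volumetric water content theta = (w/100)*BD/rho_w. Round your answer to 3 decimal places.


Step 1: theta = (w / 100) * BD / rho_w
Step 2: theta = (17.2 / 100) * 1.68 / 1.0
Step 3: theta = 0.172 * 1.68
Step 4: theta = 0.289

0.289


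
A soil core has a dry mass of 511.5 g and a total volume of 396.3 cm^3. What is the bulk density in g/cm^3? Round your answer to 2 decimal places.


Step 1: Identify the formula: BD = dry mass / volume
Step 2: Substitute values: BD = 511.5 / 396.3
Step 3: BD = 1.29 g/cm^3

1.29


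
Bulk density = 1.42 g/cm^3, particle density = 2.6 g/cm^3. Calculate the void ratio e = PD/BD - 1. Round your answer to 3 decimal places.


Step 1: e = PD / BD - 1
Step 2: e = 2.6 / 1.42 - 1
Step 3: e = 1.83099 - 1
Step 4: e = 0.831

0.831


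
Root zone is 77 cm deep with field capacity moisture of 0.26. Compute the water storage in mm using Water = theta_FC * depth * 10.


Step 1: Water (mm) = theta_FC * depth (cm) * 10
Step 2: Water = 0.26 * 77 * 10
Step 3: Water = 200.2 mm

200.2


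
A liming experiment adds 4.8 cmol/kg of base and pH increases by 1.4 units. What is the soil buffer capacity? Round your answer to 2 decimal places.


Step 1: BC = change in base / change in pH
Step 2: BC = 4.8 / 1.4
Step 3: BC = 3.43 cmol/(kg*pH unit)

3.43


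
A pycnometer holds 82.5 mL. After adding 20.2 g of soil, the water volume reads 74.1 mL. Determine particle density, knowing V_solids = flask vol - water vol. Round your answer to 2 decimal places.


Step 1: Volume of solids = flask volume - water volume with soil
Step 2: V_solids = 82.5 - 74.1 = 8.4 mL
Step 3: Particle density = mass / V_solids = 20.2 / 8.4 = 2.4 g/cm^3

2.4


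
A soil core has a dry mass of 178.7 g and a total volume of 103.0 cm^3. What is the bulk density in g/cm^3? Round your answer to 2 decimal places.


Step 1: Identify the formula: BD = dry mass / volume
Step 2: Substitute values: BD = 178.7 / 103.0
Step 3: BD = 1.73 g/cm^3

1.73


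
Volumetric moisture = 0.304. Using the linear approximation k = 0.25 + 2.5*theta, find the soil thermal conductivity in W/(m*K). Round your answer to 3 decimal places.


Step 1: k = 0.25 + 2.5 * theta
Step 2: k = 0.25 + 2.5 * 0.304
Step 3: k = 0.25 + 0.76
Step 4: k = 1.01 W/(m*K)

1.01


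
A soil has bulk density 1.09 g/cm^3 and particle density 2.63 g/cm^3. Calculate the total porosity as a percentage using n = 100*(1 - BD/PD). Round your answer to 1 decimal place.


Step 1: Formula: n = 100 * (1 - BD / PD)
Step 2: n = 100 * (1 - 1.09 / 2.63)
Step 3: n = 100 * (1 - 0.41445)
Step 4: n = 58.6%

58.6


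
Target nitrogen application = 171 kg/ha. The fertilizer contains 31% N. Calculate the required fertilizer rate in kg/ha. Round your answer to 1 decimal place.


Step 1: Fertilizer rate = target N / (N content / 100)
Step 2: Rate = 171 / (31 / 100)
Step 3: Rate = 171 / 0.31
Step 4: Rate = 551.6 kg/ha

551.6


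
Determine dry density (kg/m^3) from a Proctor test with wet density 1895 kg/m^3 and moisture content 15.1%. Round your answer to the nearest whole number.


Step 1: Dry density = wet density / (1 + w/100)
Step 2: Dry density = 1895 / (1 + 15.1/100)
Step 3: Dry density = 1895 / 1.151
Step 4: Dry density = 1646 kg/m^3

1646


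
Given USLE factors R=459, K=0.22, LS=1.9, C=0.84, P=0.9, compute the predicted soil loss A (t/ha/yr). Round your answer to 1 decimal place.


Step 1: A = R * K * LS * C * P
Step 2: R * K = 459 * 0.22 = 100.98
Step 3: (R*K) * LS = 100.98 * 1.9 = 191.862
Step 4: * C * P = 191.862 * 0.84 * 0.9 = 145.0
Step 5: A = 145.0 t/(ha*yr)

145.0


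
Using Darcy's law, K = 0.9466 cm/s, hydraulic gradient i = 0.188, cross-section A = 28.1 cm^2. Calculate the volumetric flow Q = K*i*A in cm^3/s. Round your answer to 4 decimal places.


Step 1: Apply Darcy's law: Q = K * i * A
Step 2: Q = 0.9466 * 0.188 * 28.1
Step 3: Q = 5.0007 cm^3/s

5.0007


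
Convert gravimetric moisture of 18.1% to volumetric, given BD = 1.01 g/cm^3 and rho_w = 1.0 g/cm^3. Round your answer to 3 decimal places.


Step 1: theta = (w / 100) * BD / rho_w
Step 2: theta = (18.1 / 100) * 1.01 / 1.0
Step 3: theta = 0.181 * 1.01
Step 4: theta = 0.183

0.183


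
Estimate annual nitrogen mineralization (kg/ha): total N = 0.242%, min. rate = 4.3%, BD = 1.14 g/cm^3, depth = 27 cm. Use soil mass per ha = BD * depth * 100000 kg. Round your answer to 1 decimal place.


Step 1: Soil mass per ha = BD * depth * 100000 = 1.14 * 27 * 100000 = 3078000 kg
Step 2: Total N pool = soil mass * N%/100 = 3078000 * 0.242/100 = 7448.76 kg/ha
Step 3: N mineralized = N pool * rate%/100 = 7448.76 * 4.3/100 = 320.3 kg/ha/yr

320.3


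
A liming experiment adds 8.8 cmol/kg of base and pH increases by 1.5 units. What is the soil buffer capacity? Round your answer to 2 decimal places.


Step 1: BC = change in base / change in pH
Step 2: BC = 8.8 / 1.5
Step 3: BC = 5.87 cmol/(kg*pH unit)

5.87


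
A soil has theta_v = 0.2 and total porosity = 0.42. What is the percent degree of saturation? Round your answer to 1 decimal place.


Step 1: S = 100 * theta_v / n
Step 2: S = 100 * 0.2 / 0.42
Step 3: S = 47.6%

47.6


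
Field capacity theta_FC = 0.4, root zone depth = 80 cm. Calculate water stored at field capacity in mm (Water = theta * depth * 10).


Step 1: Water (mm) = theta_FC * depth (cm) * 10
Step 2: Water = 0.4 * 80 * 10
Step 3: Water = 320.0 mm

320.0


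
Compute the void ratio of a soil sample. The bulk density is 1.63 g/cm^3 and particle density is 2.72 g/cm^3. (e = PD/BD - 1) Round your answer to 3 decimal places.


Step 1: e = PD / BD - 1
Step 2: e = 2.72 / 1.63 - 1
Step 3: e = 1.66871 - 1
Step 4: e = 0.669

0.669


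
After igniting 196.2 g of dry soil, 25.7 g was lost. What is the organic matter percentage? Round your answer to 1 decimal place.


Step 1: OM% = 100 * LOI / sample mass
Step 2: OM = 100 * 25.7 / 196.2
Step 3: OM = 13.1%

13.1


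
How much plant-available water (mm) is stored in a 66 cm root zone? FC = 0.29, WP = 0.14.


Step 1: Available water = (FC - WP) * depth * 10
Step 2: AW = (0.29 - 0.14) * 66 * 10
Step 3: AW = 0.15 * 66 * 10
Step 4: AW = 99.0 mm

99.0


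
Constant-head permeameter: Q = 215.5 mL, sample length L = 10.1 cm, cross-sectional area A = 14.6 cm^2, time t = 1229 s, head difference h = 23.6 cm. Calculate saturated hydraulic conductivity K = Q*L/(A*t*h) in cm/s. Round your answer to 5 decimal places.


Step 1: K = Q * L / (A * t * h)
Step 2: Numerator = 215.5 * 10.1 = 2176.55
Step 3: Denominator = 14.6 * 1229 * 23.6 = 423464.24
Step 4: K = 2176.55 / 423464.24 = 0.00514 cm/s

0.00514


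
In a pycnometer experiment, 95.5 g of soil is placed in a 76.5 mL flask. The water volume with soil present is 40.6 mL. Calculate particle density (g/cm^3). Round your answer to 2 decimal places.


Step 1: Volume of solids = flask volume - water volume with soil
Step 2: V_solids = 76.5 - 40.6 = 35.9 mL
Step 3: Particle density = mass / V_solids = 95.5 / 35.9 = 2.66 g/cm^3

2.66


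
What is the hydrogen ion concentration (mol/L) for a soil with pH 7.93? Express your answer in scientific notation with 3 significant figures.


Step 1: [H+] = 10^(-pH)
Step 2: [H+] = 10^(-7.93)
Step 3: [H+] = 1.17e-08 mol/L

1.17e-08


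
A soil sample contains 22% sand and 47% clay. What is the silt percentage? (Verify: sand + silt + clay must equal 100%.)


Step 1: sand + silt + clay = 100%
Step 2: silt = 100 - sand - clay
Step 3: silt = 100 - 22 - 47
Step 4: silt = 31%

31


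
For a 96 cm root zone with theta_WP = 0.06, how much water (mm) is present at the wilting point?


Step 1: Water (mm) = theta_WP * depth * 10
Step 2: Water = 0.06 * 96 * 10
Step 3: Water = 57.6 mm

57.6


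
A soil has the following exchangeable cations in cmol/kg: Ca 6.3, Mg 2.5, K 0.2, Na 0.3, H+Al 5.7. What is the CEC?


Step 1: CEC = Ca + Mg + K + Na + (H+Al)
Step 2: CEC = 6.3 + 2.5 + 0.2 + 0.3 + 5.7
Step 3: CEC = 15.0 cmol/kg

15.0


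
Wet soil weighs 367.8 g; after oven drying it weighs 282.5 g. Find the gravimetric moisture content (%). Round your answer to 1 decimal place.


Step 1: Water mass = wet - dry = 367.8 - 282.5 = 85.3 g
Step 2: w = 100 * water mass / dry mass
Step 3: w = 100 * 85.3 / 282.5 = 30.2%

30.2


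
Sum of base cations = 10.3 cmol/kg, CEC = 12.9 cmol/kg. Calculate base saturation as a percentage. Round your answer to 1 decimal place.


Step 1: BS = 100 * (sum of bases) / CEC
Step 2: BS = 100 * 10.3 / 12.9
Step 3: BS = 79.8%

79.8


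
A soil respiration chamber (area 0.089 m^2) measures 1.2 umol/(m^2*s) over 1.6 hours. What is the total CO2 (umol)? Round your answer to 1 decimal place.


Step 1: Convert time to seconds: 1.6 hr * 3600 = 5760.0 s
Step 2: Total = flux * area * time_s
Step 3: Total = 1.2 * 0.089 * 5760.0
Step 4: Total = 615.2 umol

615.2


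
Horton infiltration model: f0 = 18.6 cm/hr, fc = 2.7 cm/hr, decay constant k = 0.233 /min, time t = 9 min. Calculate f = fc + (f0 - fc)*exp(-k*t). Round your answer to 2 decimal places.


Step 1: f = fc + (f0 - fc) * exp(-k * t)
Step 2: exp(-0.233 * 9) = 0.122824
Step 3: f = 2.7 + (18.6 - 2.7) * 0.122824
Step 4: f = 2.7 + 15.9 * 0.122824
Step 5: f = 4.65 cm/hr

4.65


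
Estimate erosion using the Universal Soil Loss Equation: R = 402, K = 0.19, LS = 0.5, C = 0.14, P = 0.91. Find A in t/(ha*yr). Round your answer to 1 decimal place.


Step 1: A = R * K * LS * C * P
Step 2: R * K = 402 * 0.19 = 76.38
Step 3: (R*K) * LS = 76.38 * 0.5 = 38.19
Step 4: * C * P = 38.19 * 0.14 * 0.91 = 4.9
Step 5: A = 4.9 t/(ha*yr)

4.9


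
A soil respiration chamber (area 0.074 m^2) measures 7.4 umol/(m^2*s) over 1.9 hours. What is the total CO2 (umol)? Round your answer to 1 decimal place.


Step 1: Convert time to seconds: 1.9 hr * 3600 = 6840.0 s
Step 2: Total = flux * area * time_s
Step 3: Total = 7.4 * 0.074 * 6840.0
Step 4: Total = 3745.6 umol

3745.6


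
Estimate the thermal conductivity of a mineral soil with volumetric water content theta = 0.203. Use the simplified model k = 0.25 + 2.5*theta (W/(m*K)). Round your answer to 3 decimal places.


Step 1: k = 0.25 + 2.5 * theta
Step 2: k = 0.25 + 2.5 * 0.203
Step 3: k = 0.25 + 0.508
Step 4: k = 0.758 W/(m*K)

0.758


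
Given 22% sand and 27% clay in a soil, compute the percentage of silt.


Step 1: sand + silt + clay = 100%
Step 2: silt = 100 - sand - clay
Step 3: silt = 100 - 22 - 27
Step 4: silt = 51%

51


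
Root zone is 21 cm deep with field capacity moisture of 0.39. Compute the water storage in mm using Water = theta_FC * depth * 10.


Step 1: Water (mm) = theta_FC * depth (cm) * 10
Step 2: Water = 0.39 * 21 * 10
Step 3: Water = 81.9 mm

81.9


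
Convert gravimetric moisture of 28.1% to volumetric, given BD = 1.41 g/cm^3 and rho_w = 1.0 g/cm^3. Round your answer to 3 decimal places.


Step 1: theta = (w / 100) * BD / rho_w
Step 2: theta = (28.1 / 100) * 1.41 / 1.0
Step 3: theta = 0.281 * 1.41
Step 4: theta = 0.396

0.396


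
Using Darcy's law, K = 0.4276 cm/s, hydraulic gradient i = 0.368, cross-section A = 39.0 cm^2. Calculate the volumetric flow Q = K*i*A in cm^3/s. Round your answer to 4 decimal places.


Step 1: Apply Darcy's law: Q = K * i * A
Step 2: Q = 0.4276 * 0.368 * 39.0
Step 3: Q = 6.1369 cm^3/s

6.1369


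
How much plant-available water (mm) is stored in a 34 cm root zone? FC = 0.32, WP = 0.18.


Step 1: Available water = (FC - WP) * depth * 10
Step 2: AW = (0.32 - 0.18) * 34 * 10
Step 3: AW = 0.14 * 34 * 10
Step 4: AW = 47.6 mm

47.6


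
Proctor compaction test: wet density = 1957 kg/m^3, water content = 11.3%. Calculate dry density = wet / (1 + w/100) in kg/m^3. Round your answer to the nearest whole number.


Step 1: Dry density = wet density / (1 + w/100)
Step 2: Dry density = 1957 / (1 + 11.3/100)
Step 3: Dry density = 1957 / 1.113
Step 4: Dry density = 1758 kg/m^3

1758


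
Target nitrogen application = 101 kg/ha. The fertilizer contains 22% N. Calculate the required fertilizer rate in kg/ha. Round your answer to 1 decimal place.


Step 1: Fertilizer rate = target N / (N content / 100)
Step 2: Rate = 101 / (22 / 100)
Step 3: Rate = 101 / 0.22
Step 4: Rate = 459.1 kg/ha

459.1


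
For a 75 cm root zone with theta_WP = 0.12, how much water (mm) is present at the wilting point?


Step 1: Water (mm) = theta_WP * depth * 10
Step 2: Water = 0.12 * 75 * 10
Step 3: Water = 90.0 mm

90.0


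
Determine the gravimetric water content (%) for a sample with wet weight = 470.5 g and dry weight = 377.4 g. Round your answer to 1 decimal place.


Step 1: Water mass = wet - dry = 470.5 - 377.4 = 93.1 g
Step 2: w = 100 * water mass / dry mass
Step 3: w = 100 * 93.1 / 377.4 = 24.7%

24.7


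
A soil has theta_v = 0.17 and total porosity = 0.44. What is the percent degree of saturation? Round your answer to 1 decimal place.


Step 1: S = 100 * theta_v / n
Step 2: S = 100 * 0.17 / 0.44
Step 3: S = 38.6%

38.6


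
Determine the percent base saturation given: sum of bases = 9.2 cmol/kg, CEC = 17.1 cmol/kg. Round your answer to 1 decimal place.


Step 1: BS = 100 * (sum of bases) / CEC
Step 2: BS = 100 * 9.2 / 17.1
Step 3: BS = 53.8%

53.8


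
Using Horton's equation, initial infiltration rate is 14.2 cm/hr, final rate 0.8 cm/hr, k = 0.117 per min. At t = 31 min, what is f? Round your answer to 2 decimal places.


Step 1: f = fc + (f0 - fc) * exp(-k * t)
Step 2: exp(-0.117 * 31) = 0.026596
Step 3: f = 0.8 + (14.2 - 0.8) * 0.026596
Step 4: f = 0.8 + 13.4 * 0.026596
Step 5: f = 1.16 cm/hr

1.16


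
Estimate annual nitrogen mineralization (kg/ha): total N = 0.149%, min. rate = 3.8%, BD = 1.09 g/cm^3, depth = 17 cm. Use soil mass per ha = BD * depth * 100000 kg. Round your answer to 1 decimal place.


Step 1: Soil mass per ha = BD * depth * 100000 = 1.09 * 17 * 100000 = 1853000 kg
Step 2: Total N pool = soil mass * N%/100 = 1853000 * 0.149/100 = 2760.97 kg/ha
Step 3: N mineralized = N pool * rate%/100 = 2760.97 * 3.8/100 = 104.9 kg/ha/yr

104.9


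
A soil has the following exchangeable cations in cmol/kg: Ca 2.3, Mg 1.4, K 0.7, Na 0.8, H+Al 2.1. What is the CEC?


Step 1: CEC = Ca + Mg + K + Na + (H+Al)
Step 2: CEC = 2.3 + 1.4 + 0.7 + 0.8 + 2.1
Step 3: CEC = 7.3 cmol/kg

7.3


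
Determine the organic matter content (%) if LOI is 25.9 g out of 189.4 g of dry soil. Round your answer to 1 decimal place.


Step 1: OM% = 100 * LOI / sample mass
Step 2: OM = 100 * 25.9 / 189.4
Step 3: OM = 13.7%

13.7


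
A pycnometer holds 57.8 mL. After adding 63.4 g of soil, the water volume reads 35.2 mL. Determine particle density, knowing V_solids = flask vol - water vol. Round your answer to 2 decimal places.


Step 1: Volume of solids = flask volume - water volume with soil
Step 2: V_solids = 57.8 - 35.2 = 22.6 mL
Step 3: Particle density = mass / V_solids = 63.4 / 22.6 = 2.81 g/cm^3

2.81


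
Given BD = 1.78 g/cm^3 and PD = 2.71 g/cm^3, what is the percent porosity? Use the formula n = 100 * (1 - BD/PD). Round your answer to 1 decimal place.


Step 1: Formula: n = 100 * (1 - BD / PD)
Step 2: n = 100 * (1 - 1.78 / 2.71)
Step 3: n = 100 * (1 - 0.65683)
Step 4: n = 34.3%

34.3


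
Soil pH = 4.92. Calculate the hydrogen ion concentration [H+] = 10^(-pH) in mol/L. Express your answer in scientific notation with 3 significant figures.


Step 1: [H+] = 10^(-pH)
Step 2: [H+] = 10^(-4.92)
Step 3: [H+] = 1.20e-05 mol/L

1.20e-05


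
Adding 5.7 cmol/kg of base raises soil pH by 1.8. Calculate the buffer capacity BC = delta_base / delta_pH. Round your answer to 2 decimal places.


Step 1: BC = change in base / change in pH
Step 2: BC = 5.7 / 1.8
Step 3: BC = 3.17 cmol/(kg*pH unit)

3.17


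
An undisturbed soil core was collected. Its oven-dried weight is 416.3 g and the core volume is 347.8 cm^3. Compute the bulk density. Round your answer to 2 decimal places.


Step 1: Identify the formula: BD = dry mass / volume
Step 2: Substitute values: BD = 416.3 / 347.8
Step 3: BD = 1.2 g/cm^3

1.2


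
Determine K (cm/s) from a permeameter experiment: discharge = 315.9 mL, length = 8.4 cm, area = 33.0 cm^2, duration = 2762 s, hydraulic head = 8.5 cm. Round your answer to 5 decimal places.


Step 1: K = Q * L / (A * t * h)
Step 2: Numerator = 315.9 * 8.4 = 2653.56
Step 3: Denominator = 33.0 * 2762 * 8.5 = 774741.0
Step 4: K = 2653.56 / 774741.0 = 0.00343 cm/s

0.00343


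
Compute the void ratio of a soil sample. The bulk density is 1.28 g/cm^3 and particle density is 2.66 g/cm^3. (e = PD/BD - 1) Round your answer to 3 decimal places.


Step 1: e = PD / BD - 1
Step 2: e = 2.66 / 1.28 - 1
Step 3: e = 2.07813 - 1
Step 4: e = 1.078

1.078


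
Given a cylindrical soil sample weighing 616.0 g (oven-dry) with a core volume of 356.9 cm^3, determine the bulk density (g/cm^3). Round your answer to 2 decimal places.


Step 1: Identify the formula: BD = dry mass / volume
Step 2: Substitute values: BD = 616.0 / 356.9
Step 3: BD = 1.73 g/cm^3

1.73


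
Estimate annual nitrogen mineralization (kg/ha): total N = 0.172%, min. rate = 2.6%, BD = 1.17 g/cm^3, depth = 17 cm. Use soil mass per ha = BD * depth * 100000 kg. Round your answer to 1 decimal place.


Step 1: Soil mass per ha = BD * depth * 100000 = 1.17 * 17 * 100000 = 1989000 kg
Step 2: Total N pool = soil mass * N%/100 = 1989000 * 0.172/100 = 3421.08 kg/ha
Step 3: N mineralized = N pool * rate%/100 = 3421.08 * 2.6/100 = 88.9 kg/ha/yr

88.9


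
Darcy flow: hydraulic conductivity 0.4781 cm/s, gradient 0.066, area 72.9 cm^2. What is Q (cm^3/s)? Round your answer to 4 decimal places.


Step 1: Apply Darcy's law: Q = K * i * A
Step 2: Q = 0.4781 * 0.066 * 72.9
Step 3: Q = 2.3003 cm^3/s

2.3003


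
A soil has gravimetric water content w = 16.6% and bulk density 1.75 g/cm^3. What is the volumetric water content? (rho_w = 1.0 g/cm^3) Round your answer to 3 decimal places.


Step 1: theta = (w / 100) * BD / rho_w
Step 2: theta = (16.6 / 100) * 1.75 / 1.0
Step 3: theta = 0.166 * 1.75
Step 4: theta = 0.291

0.291


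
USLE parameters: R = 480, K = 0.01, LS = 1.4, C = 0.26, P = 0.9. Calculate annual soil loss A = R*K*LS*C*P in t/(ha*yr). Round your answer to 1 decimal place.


Step 1: A = R * K * LS * C * P
Step 2: R * K = 480 * 0.01 = 4.8
Step 3: (R*K) * LS = 4.8 * 1.4 = 6.72
Step 4: * C * P = 6.72 * 0.26 * 0.9 = 1.6
Step 5: A = 1.6 t/(ha*yr)

1.6


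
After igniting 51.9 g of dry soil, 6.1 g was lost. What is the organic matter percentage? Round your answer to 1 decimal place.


Step 1: OM% = 100 * LOI / sample mass
Step 2: OM = 100 * 6.1 / 51.9
Step 3: OM = 11.8%

11.8


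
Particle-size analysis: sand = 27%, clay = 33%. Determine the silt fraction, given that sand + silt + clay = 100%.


Step 1: sand + silt + clay = 100%
Step 2: silt = 100 - sand - clay
Step 3: silt = 100 - 27 - 33
Step 4: silt = 40%

40


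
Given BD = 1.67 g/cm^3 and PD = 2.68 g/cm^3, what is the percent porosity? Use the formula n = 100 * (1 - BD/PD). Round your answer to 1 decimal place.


Step 1: Formula: n = 100 * (1 - BD / PD)
Step 2: n = 100 * (1 - 1.67 / 2.68)
Step 3: n = 100 * (1 - 0.62313)
Step 4: n = 37.7%

37.7


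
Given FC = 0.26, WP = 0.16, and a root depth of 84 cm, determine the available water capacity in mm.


Step 1: Available water = (FC - WP) * depth * 10
Step 2: AW = (0.26 - 0.16) * 84 * 10
Step 3: AW = 0.1 * 84 * 10
Step 4: AW = 84.0 mm

84.0


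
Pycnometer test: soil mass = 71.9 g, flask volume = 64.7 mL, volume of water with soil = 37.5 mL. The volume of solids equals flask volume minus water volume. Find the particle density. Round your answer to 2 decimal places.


Step 1: Volume of solids = flask volume - water volume with soil
Step 2: V_solids = 64.7 - 37.5 = 27.2 mL
Step 3: Particle density = mass / V_solids = 71.9 / 27.2 = 2.64 g/cm^3

2.64


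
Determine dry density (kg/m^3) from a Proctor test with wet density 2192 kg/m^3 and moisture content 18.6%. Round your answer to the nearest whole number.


Step 1: Dry density = wet density / (1 + w/100)
Step 2: Dry density = 2192 / (1 + 18.6/100)
Step 3: Dry density = 2192 / 1.186
Step 4: Dry density = 1848 kg/m^3

1848


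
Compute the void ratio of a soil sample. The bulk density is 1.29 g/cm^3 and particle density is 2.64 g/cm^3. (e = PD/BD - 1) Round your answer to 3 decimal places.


Step 1: e = PD / BD - 1
Step 2: e = 2.64 / 1.29 - 1
Step 3: e = 2.04651 - 1
Step 4: e = 1.047

1.047


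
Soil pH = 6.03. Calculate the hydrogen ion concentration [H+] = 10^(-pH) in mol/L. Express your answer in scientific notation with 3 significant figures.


Step 1: [H+] = 10^(-pH)
Step 2: [H+] = 10^(-6.03)
Step 3: [H+] = 9.33e-07 mol/L

9.33e-07


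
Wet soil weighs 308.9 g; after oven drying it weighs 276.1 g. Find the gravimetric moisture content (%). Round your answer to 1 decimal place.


Step 1: Water mass = wet - dry = 308.9 - 276.1 = 32.8 g
Step 2: w = 100 * water mass / dry mass
Step 3: w = 100 * 32.8 / 276.1 = 11.9%

11.9


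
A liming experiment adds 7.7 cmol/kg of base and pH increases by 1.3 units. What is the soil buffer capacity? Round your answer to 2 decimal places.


Step 1: BC = change in base / change in pH
Step 2: BC = 7.7 / 1.3
Step 3: BC = 5.92 cmol/(kg*pH unit)

5.92


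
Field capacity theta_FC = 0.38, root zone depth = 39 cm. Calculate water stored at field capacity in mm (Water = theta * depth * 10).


Step 1: Water (mm) = theta_FC * depth (cm) * 10
Step 2: Water = 0.38 * 39 * 10
Step 3: Water = 148.2 mm

148.2


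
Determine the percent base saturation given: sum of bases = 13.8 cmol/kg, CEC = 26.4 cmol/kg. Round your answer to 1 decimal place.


Step 1: BS = 100 * (sum of bases) / CEC
Step 2: BS = 100 * 13.8 / 26.4
Step 3: BS = 52.3%

52.3


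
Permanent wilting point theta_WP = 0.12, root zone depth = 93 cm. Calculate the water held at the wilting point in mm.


Step 1: Water (mm) = theta_WP * depth * 10
Step 2: Water = 0.12 * 93 * 10
Step 3: Water = 111.6 mm

111.6


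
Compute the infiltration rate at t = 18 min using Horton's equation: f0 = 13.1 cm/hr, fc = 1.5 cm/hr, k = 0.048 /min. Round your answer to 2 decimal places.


Step 1: f = fc + (f0 - fc) * exp(-k * t)
Step 2: exp(-0.048 * 18) = 0.421473
Step 3: f = 1.5 + (13.1 - 1.5) * 0.421473
Step 4: f = 1.5 + 11.6 * 0.421473
Step 5: f = 6.39 cm/hr

6.39


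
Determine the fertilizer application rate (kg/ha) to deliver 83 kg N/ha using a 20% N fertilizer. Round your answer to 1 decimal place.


Step 1: Fertilizer rate = target N / (N content / 100)
Step 2: Rate = 83 / (20 / 100)
Step 3: Rate = 83 / 0.2
Step 4: Rate = 415.0 kg/ha

415.0


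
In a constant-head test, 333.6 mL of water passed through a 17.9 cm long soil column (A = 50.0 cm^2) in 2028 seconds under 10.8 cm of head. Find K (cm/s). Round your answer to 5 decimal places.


Step 1: K = Q * L / (A * t * h)
Step 2: Numerator = 333.6 * 17.9 = 5971.44
Step 3: Denominator = 50.0 * 2028 * 10.8 = 1095120.0
Step 4: K = 5971.44 / 1095120.0 = 0.00545 cm/s

0.00545


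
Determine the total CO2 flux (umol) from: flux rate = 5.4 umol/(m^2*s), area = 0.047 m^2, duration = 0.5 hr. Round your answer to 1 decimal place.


Step 1: Convert time to seconds: 0.5 hr * 3600 = 1800.0 s
Step 2: Total = flux * area * time_s
Step 3: Total = 5.4 * 0.047 * 1800.0
Step 4: Total = 456.8 umol

456.8


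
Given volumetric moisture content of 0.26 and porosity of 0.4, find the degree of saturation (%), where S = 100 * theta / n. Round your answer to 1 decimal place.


Step 1: S = 100 * theta_v / n
Step 2: S = 100 * 0.26 / 0.4
Step 3: S = 65.0%

65.0


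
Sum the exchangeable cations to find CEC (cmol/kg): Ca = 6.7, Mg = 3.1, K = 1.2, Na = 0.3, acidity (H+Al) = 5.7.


Step 1: CEC = Ca + Mg + K + Na + (H+Al)
Step 2: CEC = 6.7 + 3.1 + 1.2 + 0.3 + 5.7
Step 3: CEC = 17.0 cmol/kg

17.0


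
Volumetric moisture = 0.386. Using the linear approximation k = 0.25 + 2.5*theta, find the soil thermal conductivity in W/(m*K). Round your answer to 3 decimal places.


Step 1: k = 0.25 + 2.5 * theta
Step 2: k = 0.25 + 2.5 * 0.386
Step 3: k = 0.25 + 0.965
Step 4: k = 1.215 W/(m*K)

1.215


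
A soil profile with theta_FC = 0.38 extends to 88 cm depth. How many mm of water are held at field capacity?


Step 1: Water (mm) = theta_FC * depth (cm) * 10
Step 2: Water = 0.38 * 88 * 10
Step 3: Water = 334.4 mm

334.4


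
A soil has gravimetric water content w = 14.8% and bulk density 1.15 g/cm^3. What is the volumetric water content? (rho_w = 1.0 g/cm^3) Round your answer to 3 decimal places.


Step 1: theta = (w / 100) * BD / rho_w
Step 2: theta = (14.8 / 100) * 1.15 / 1.0
Step 3: theta = 0.148 * 1.15
Step 4: theta = 0.17

0.17


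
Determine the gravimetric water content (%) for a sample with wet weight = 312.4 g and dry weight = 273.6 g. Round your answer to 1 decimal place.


Step 1: Water mass = wet - dry = 312.4 - 273.6 = 38.8 g
Step 2: w = 100 * water mass / dry mass
Step 3: w = 100 * 38.8 / 273.6 = 14.2%

14.2


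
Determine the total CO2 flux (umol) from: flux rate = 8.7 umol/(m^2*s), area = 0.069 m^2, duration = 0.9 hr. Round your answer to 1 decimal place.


Step 1: Convert time to seconds: 0.9 hr * 3600 = 3240.0 s
Step 2: Total = flux * area * time_s
Step 3: Total = 8.7 * 0.069 * 3240.0
Step 4: Total = 1945.0 umol

1945.0


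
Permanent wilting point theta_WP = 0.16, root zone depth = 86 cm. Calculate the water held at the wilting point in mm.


Step 1: Water (mm) = theta_WP * depth * 10
Step 2: Water = 0.16 * 86 * 10
Step 3: Water = 137.6 mm

137.6


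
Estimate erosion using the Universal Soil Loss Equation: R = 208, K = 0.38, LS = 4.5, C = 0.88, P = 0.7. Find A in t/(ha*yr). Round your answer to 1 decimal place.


Step 1: A = R * K * LS * C * P
Step 2: R * K = 208 * 0.38 = 79.04
Step 3: (R*K) * LS = 79.04 * 4.5 = 355.68
Step 4: * C * P = 355.68 * 0.88 * 0.7 = 219.1
Step 5: A = 219.1 t/(ha*yr)

219.1


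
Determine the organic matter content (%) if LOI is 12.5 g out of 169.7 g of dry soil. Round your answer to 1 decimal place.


Step 1: OM% = 100 * LOI / sample mass
Step 2: OM = 100 * 12.5 / 169.7
Step 3: OM = 7.4%

7.4


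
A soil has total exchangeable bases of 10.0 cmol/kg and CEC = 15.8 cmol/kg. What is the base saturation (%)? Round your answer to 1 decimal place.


Step 1: BS = 100 * (sum of bases) / CEC
Step 2: BS = 100 * 10.0 / 15.8
Step 3: BS = 63.3%

63.3


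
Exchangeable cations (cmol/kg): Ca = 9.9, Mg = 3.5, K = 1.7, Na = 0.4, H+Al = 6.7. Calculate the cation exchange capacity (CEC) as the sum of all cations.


Step 1: CEC = Ca + Mg + K + Na + (H+Al)
Step 2: CEC = 9.9 + 3.5 + 1.7 + 0.4 + 6.7
Step 3: CEC = 22.2 cmol/kg

22.2


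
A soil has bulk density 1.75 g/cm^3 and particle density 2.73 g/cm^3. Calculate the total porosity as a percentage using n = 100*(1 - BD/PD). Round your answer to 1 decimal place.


Step 1: Formula: n = 100 * (1 - BD / PD)
Step 2: n = 100 * (1 - 1.75 / 2.73)
Step 3: n = 100 * (1 - 0.64103)
Step 4: n = 35.9%

35.9


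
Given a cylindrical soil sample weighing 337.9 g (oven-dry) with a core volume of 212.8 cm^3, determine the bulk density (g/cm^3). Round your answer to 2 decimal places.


Step 1: Identify the formula: BD = dry mass / volume
Step 2: Substitute values: BD = 337.9 / 212.8
Step 3: BD = 1.59 g/cm^3

1.59


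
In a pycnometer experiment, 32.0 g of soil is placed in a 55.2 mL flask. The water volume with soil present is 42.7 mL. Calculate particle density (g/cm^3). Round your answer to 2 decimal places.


Step 1: Volume of solids = flask volume - water volume with soil
Step 2: V_solids = 55.2 - 42.7 = 12.5 mL
Step 3: Particle density = mass / V_solids = 32.0 / 12.5 = 2.56 g/cm^3

2.56


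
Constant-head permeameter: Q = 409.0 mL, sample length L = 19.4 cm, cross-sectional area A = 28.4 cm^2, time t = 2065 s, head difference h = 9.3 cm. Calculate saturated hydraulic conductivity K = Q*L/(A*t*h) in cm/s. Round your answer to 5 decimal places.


Step 1: K = Q * L / (A * t * h)
Step 2: Numerator = 409.0 * 19.4 = 7934.6
Step 3: Denominator = 28.4 * 2065 * 9.3 = 545407.8
Step 4: K = 7934.6 / 545407.8 = 0.01455 cm/s

0.01455


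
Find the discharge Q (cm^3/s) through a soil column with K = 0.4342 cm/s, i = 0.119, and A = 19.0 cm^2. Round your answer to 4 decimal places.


Step 1: Apply Darcy's law: Q = K * i * A
Step 2: Q = 0.4342 * 0.119 * 19.0
Step 3: Q = 0.9817 cm^3/s

0.9817


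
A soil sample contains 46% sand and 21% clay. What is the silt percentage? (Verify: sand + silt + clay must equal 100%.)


Step 1: sand + silt + clay = 100%
Step 2: silt = 100 - sand - clay
Step 3: silt = 100 - 46 - 21
Step 4: silt = 33%

33


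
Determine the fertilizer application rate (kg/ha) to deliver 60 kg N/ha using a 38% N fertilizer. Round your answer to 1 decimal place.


Step 1: Fertilizer rate = target N / (N content / 100)
Step 2: Rate = 60 / (38 / 100)
Step 3: Rate = 60 / 0.38
Step 4: Rate = 157.9 kg/ha

157.9


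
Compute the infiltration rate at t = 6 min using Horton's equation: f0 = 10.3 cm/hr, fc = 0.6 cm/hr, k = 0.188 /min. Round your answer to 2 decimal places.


Step 1: f = fc + (f0 - fc) * exp(-k * t)
Step 2: exp(-0.188 * 6) = 0.32368
Step 3: f = 0.6 + (10.3 - 0.6) * 0.32368
Step 4: f = 0.6 + 9.7 * 0.32368
Step 5: f = 3.74 cm/hr

3.74


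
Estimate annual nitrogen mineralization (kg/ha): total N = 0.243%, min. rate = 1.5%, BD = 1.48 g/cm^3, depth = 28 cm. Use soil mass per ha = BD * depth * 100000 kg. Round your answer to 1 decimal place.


Step 1: Soil mass per ha = BD * depth * 100000 = 1.48 * 28 * 100000 = 4144000 kg
Step 2: Total N pool = soil mass * N%/100 = 4144000 * 0.243/100 = 10069.92 kg/ha
Step 3: N mineralized = N pool * rate%/100 = 10069.92 * 1.5/100 = 151.0 kg/ha/yr

151.0


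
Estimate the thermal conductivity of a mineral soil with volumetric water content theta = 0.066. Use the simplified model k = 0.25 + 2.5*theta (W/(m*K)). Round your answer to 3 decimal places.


Step 1: k = 0.25 + 2.5 * theta
Step 2: k = 0.25 + 2.5 * 0.066
Step 3: k = 0.25 + 0.165
Step 4: k = 0.415 W/(m*K)

0.415


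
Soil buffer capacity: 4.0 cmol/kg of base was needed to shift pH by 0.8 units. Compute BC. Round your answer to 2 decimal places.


Step 1: BC = change in base / change in pH
Step 2: BC = 4.0 / 0.8
Step 3: BC = 5.0 cmol/(kg*pH unit)

5.0


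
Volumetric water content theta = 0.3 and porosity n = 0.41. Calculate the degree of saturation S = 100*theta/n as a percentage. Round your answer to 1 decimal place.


Step 1: S = 100 * theta_v / n
Step 2: S = 100 * 0.3 / 0.41
Step 3: S = 73.2%

73.2


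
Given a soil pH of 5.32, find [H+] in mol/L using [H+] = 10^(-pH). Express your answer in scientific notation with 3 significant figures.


Step 1: [H+] = 10^(-pH)
Step 2: [H+] = 10^(-5.32)
Step 3: [H+] = 4.79e-06 mol/L

4.79e-06


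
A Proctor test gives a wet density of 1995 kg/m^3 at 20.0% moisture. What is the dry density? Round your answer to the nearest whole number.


Step 1: Dry density = wet density / (1 + w/100)
Step 2: Dry density = 1995 / (1 + 20.0/100)
Step 3: Dry density = 1995 / 1.2
Step 4: Dry density = 1663 kg/m^3

1663


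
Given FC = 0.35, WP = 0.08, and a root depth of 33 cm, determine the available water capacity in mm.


Step 1: Available water = (FC - WP) * depth * 10
Step 2: AW = (0.35 - 0.08) * 33 * 10
Step 3: AW = 0.27 * 33 * 10
Step 4: AW = 89.1 mm

89.1


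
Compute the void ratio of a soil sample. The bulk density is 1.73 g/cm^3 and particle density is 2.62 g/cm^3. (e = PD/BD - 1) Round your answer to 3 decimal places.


Step 1: e = PD / BD - 1
Step 2: e = 2.62 / 1.73 - 1
Step 3: e = 1.51445 - 1
Step 4: e = 0.514

0.514
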